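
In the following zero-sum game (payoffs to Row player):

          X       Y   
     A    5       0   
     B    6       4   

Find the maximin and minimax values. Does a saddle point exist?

Maximin = 4, Minimax = 4, Saddle: True

Work:
Row minimums: [0, 4] → maximin = 4
Column maximums: [6, 4] → minimax = 4
Saddle point exists! Game value = 4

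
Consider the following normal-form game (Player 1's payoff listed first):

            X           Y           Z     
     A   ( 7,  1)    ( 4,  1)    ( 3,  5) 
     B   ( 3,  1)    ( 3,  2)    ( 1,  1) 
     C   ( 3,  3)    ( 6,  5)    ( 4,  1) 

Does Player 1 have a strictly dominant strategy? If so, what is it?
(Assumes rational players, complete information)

No strictly dominant strategy exists for Player 1

Work:
A strategy strictly dominates another if it gives a strictly higher payoff against every opponent action. Compare each pair of P1's strategies column-by-column:
  A vs B: [7 vs 3, 4 vs 3, 3 vs 1] → A strictly dominates B
  A vs C: [7 vs 3, 4 vs 6, 3 vs 4] → A does not strictly dominate C (column Y: 4 ≤ 6)
  B vs A: [3 vs 7, 3 vs 4, 1 vs 3] → B does not strictly dominate A (column X: 3 ≤ 7)
  B vs C: [3 vs 3, 3 vs 6, 1 vs 4] → B does not strictly dominate C (column X: 3 ≤ 3)
  C vs A: [3 vs 7, 6 vs 4, 4 vs 3] → C does not strictly dominate A (column X: 3 ≤ 7)
  C vs B: [3 vs 3, 6 vs 3, 4 vs 1] → C does not strictly dominate B (column X: 3 ≤ 3)
No single strategy strictly dominates all others → no strictly dominant strategy.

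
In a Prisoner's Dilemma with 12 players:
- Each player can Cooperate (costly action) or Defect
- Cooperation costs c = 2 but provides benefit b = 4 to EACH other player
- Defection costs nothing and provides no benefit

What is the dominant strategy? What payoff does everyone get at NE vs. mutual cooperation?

Dominant: Defect; NE payoff = 0; Coop payoff = 42

Work:
Defect dominates (saves cost c = 2, benefit to others is external)
NE: All defect → everyone gets 0
If all cooperate: each receives (11)×4 - 2 = 42
Social dilemma: 42 > 0 but NE gives 0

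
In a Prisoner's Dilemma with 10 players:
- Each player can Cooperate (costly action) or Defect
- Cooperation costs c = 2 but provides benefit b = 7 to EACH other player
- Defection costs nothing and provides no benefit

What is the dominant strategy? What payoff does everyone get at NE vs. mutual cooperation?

Dominant: Defect; NE payoff = 0; Coop payoff = 61

Work:
Defect dominates (saves cost c = 2, benefit to others is external)
NE: All defect → everyone gets 0
If all cooperate: each receives (9)×7 - 2 = 61
Social dilemma: 61 > 0 but NE gives 0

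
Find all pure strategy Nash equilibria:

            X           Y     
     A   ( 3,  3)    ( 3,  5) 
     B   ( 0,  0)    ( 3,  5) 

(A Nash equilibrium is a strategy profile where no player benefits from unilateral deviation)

Nash equilibrium: (A, Y), (B, Y)

Work:
Best responses:
  P1 vs X: payoffs [3, 0] → best response A (payoff 3)
  P1 vs Y: payoffs [3, 3] → best response A/B (payoff 3)
  P2 vs A: payoffs [3, 5] → best response Y (payoff 5)
  P2 vs B: payoffs [0, 5] → best response Y (payoff 5)
Mutual best responses: (A,Y), (B,Y) → Nash equilibria.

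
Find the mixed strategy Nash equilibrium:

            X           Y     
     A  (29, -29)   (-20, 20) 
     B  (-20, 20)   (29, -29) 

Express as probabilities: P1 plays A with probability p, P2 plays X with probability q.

p = 0.5, q = 0.5

Work:
Find probabilities that make opponent indifferent:
P2 chooses q to make P1 indifferent between A and B
P1 chooses p to make P2 indifferent between X and Y
Mixed NE: P1 plays (A: 0.5, B: 0.5), P2 plays (X: 0.5, Y: 0.5)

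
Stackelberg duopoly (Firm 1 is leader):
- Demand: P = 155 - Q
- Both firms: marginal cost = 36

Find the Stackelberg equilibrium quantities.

q₁* (leader) = 59.5, q₂* (follower) = 29.75

Work:
Follower's reaction: q₂ = (a - c - q₁)/2
Leader substitutes: π₁ = q₁·(a - q₁ - (a-c-q₁)/2 - c)
FOC: q₁* = (155 - 36)/2 = 59.50
Then: q₂* = (155 - 36 - 59.5)/2 = 29.75
Leader has first-mover advantage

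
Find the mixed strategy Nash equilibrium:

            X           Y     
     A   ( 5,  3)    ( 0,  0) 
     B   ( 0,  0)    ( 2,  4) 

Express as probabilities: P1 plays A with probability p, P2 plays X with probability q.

p = 0.5714, q = 0.2857

Work:
Find probabilities that make opponent indifferent:
P2 chooses q to make P1 indifferent between A and B
P1 chooses p to make P2 indifferent between X and Y
Mixed NE: P1 plays (A: 0.5714, B: 0.4286), P2 plays (X: 0.2857, Y: 0.7143)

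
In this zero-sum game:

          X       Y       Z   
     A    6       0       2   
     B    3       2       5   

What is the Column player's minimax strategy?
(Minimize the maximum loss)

Column should play Y, value = 2

Work:
Column player minimizes Row's maximum payoff:
Column X: max payoff to Row = 6
Column Y: max payoff to Row = 2
Column Z: max payoff to Row = 5
Minimum is 2, achieved by column Y.
Minimax strategy: Y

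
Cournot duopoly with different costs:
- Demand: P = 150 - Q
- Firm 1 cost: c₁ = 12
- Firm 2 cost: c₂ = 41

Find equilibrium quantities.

q₁* = 55.67, q₂* = 26.67

Work:
Reaction: q₁ = (150 - 12 - q₂)/2
Reaction: q₂ = (150 - 41 - q₁)/2
Solve simultaneously:
q₁* = (150 - 2×12 + 41)/3 = 55.67
q₂* = (150 - 2×41 + 12)/3 = 26.67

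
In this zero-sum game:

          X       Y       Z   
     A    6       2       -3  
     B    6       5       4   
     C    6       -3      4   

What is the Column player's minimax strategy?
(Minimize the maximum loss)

Column should play Z, value = 4

Work:
Column player minimizes Row's maximum payoff:
Column X: max payoff to Row = 6
Column Y: max payoff to Row = 5
Column Z: max payoff to Row = 4
Minimum is 4, achieved by column Z.
Minimax strategy: Z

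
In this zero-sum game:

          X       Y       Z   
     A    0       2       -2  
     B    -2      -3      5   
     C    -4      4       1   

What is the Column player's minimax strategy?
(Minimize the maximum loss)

Column should play X, value = 0

Work:
Column player minimizes Row's maximum payoff:
Column X: max payoff to Row = 0
Column Y: max payoff to Row = 4
Column Z: max payoff to Row = 5
Minimum is 0, achieved by column X.
Minimax strategy: X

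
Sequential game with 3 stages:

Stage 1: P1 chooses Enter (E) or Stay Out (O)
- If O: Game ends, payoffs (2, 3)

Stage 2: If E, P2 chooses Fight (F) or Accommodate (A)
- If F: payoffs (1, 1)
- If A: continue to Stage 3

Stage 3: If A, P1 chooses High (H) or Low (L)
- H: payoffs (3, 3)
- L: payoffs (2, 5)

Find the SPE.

SPE: (E, A, H); Outcome (3, 3)

Work:
Stage 3: P1 chooses H (3 vs 2)
Stage 2: P2: F->1, A->3 (anticipating H). Choose A
Stage 1: P1: O->2, E->3 (anticipating A, H). Choose E
SPE path: E -> A -> H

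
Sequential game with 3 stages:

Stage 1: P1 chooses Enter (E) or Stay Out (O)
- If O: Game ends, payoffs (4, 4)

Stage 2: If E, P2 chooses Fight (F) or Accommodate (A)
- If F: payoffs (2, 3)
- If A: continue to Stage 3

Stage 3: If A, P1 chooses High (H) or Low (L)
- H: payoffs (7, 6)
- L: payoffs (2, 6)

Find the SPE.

SPE: (E, A, H); Outcome (7, 6)

Work:
Stage 3: P1 chooses H (7 vs 2)
Stage 2: P2: F->3, A->6 (anticipating H). Choose A
Stage 1: P1: O->4, E->7 (anticipating A, H). Choose E
SPE path: E -> A -> H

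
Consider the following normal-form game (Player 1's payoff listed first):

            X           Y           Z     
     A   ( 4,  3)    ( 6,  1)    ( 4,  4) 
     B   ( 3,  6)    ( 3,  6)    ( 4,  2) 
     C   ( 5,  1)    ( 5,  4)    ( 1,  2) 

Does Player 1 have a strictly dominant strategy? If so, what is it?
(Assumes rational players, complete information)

No strictly dominant strategy exists for Player 1

Work:
A strategy strictly dominates another if it gives a strictly higher payoff against every opponent action. Compare each pair of P1's strategies column-by-column:
  A vs B: [4 vs 3, 6 vs 3, 4 vs 4] → A does not strictly dominate B (column Z: 4 ≤ 4)
  A vs C: [4 vs 5, 6 vs 5, 4 vs 1] → A does not strictly dominate C (column X: 4 ≤ 5)
  B vs A: [3 vs 4, 3 vs 6, 4 vs 4] → B does not strictly dominate A (column X: 3 ≤ 4)
  B vs C: [3 vs 5, 3 vs 5, 4 vs 1] → B does not strictly dominate C (column X: 3 ≤ 5)
  C vs A: [5 vs 4, 5 vs 6, 1 vs 4] → C does not strictly dominate A (column Y: 5 ≤ 6)
  C vs B: [5 vs 3, 5 vs 3, 1 vs 4] → C does not strictly dominate B (column Z: 1 ≤ 4)
No single strategy strictly dominates all others → no strictly dominant strategy.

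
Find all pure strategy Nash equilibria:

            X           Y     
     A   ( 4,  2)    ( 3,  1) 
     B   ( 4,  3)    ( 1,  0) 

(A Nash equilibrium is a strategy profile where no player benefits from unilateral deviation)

Nash equilibrium: (A, X), (B, X)

Work:
Best responses:
  P1 vs X: payoffs [4, 4] → best response A/B (payoff 4)
  P1 vs Y: payoffs [3, 1] → best response A (payoff 3)
  P2 vs A: payoffs [2, 1] → best response X (payoff 2)
  P2 vs B: payoffs [3, 0] → best response X (payoff 3)
Mutual best responses: (A,X), (B,X) → Nash equilibria.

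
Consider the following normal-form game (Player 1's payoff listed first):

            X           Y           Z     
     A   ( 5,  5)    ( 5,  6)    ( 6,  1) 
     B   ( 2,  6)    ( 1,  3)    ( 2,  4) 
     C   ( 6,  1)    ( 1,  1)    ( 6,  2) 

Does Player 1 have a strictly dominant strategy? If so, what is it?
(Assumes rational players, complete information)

No strictly dominant strategy exists for Player 1

Work:
A strategy strictly dominates another if it gives a strictly higher payoff against every opponent action. Compare each pair of P1's strategies column-by-column:
  A vs B: [5 vs 2, 5 vs 1, 6 vs 2] → A strictly dominates B
  A vs C: [5 vs 6, 5 vs 1, 6 vs 6] → A does not strictly dominate C (column X: 5 ≤ 6)
  B vs A: [2 vs 5, 1 vs 5, 2 vs 6] → B does not strictly dominate A (column X: 2 ≤ 5)
  B vs C: [2 vs 6, 1 vs 1, 2 vs 6] → B does not strictly dominate C (column X: 2 ≤ 6)
  C vs A: [6 vs 5, 1 vs 5, 6 vs 6] → C does not strictly dominate A (column Y: 1 ≤ 5)
  C vs B: [6 vs 2, 1 vs 1, 6 vs 2] → C does not strictly dominate B (column Y: 1 ≤ 1)
No single strategy strictly dominates all others → no strictly dominant strategy.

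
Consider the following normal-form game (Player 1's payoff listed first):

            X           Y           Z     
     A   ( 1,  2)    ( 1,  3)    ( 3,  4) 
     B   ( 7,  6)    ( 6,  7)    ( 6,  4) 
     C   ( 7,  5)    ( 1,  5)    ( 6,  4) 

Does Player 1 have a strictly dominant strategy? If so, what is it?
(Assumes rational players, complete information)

No strictly dominant strategy exists for Player 1

Work:
A strategy strictly dominates another if it gives a strictly higher payoff against every opponent action. Compare each pair of P1's strategies column-by-column:
  A vs B: [1 vs 7, 1 vs 6, 3 vs 6] → A does not strictly dominate B (column X: 1 ≤ 7)
  A vs C: [1 vs 7, 1 vs 1, 3 vs 6] → A does not strictly dominate C (column X: 1 ≤ 7)
  B vs A: [7 vs 1, 6 vs 1, 6 vs 3] → B strictly dominates A
  B vs C: [7 vs 7, 6 vs 1, 6 vs 6] → B does not strictly dominate C (column X: 7 ≤ 7)
  C vs A: [7 vs 1, 1 vs 1, 6 vs 3] → C does not strictly dominate A (column Y: 1 ≤ 1)
  C vs B: [7 vs 7, 1 vs 6, 6 vs 6] → C does not strictly dominate B (column X: 7 ≤ 7)
No single strategy strictly dominates all others → no strictly dominant strategy.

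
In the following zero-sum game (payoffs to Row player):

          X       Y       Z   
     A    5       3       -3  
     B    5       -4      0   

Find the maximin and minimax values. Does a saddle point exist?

Maximin = -3, Minimax = 0, Saddle: False

Work:
Row minimums: [-3, -4] → maximin = -3
Column maximums: [5, 3, 0] → minimax = 0
No saddle point (maximin ≠ minimax). Mixed strategy needed.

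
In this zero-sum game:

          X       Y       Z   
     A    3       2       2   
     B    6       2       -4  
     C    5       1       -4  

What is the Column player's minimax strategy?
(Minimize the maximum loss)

Column should play Y or Z (all achieve the minimum), value = 2

Work:
Column player minimizes Row's maximum payoff:
Column X: max payoff to Row = 6
Column Y: max payoff to Row = 2
Column Z: max payoff to Row = 2
Minimum is 2, achieved by columns Y, Z (tied).
Each of Y or Z is a minimax strategy.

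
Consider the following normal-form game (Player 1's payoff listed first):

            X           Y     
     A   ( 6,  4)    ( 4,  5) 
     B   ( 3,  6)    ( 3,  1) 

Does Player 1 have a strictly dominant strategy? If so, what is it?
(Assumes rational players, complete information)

Yes, Player 1's strictly dominant strategy is A

Work:
A strategy strictly dominates another if it gives a strictly higher payoff against every opponent action. Compare each pair of P1's strategies column-by-column:
  A vs B: [6 vs 3, 4 vs 3] → A strictly dominates B
  B vs A: [3 vs 6, 3 vs 4] → B does not strictly dominate A (column X: 3 ≤ 6)
A strictly dominates every other strategy → strictly dominant.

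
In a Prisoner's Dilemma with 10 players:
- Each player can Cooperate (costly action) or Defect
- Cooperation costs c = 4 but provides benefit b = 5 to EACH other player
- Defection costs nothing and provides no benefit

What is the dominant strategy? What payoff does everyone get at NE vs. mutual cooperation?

Dominant: Defect; NE payoff = 0; Coop payoff = 41

Work:
Defect dominates (saves cost c = 4, benefit to others is external)
NE: All defect → everyone gets 0
If all cooperate: each receives (9)×5 - 4 = 41
Social dilemma: 41 > 0 but NE gives 0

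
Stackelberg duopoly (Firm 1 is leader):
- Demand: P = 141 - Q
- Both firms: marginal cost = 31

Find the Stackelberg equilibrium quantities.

q₁* (leader) = 55.0, q₂* (follower) = 27.5

Work:
Follower's reaction: q₂ = (a - c - q₁)/2
Leader substitutes: π₁ = q₁·(a - q₁ - (a-c-q₁)/2 - c)
FOC: q₁* = (141 - 31)/2 = 55.00
Then: q₂* = (141 - 31 - 55.0)/2 = 27.50
Leader has first-mover advantage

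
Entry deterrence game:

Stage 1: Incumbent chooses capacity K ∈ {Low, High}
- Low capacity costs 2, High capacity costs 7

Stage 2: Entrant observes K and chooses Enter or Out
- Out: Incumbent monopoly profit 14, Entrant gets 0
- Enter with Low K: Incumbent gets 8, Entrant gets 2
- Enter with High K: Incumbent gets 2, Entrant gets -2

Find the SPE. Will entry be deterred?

SPE: (High, Enter|Low, Out|High); Entry deterred. Incumbent net profit = 7

Work:
After Low K: Entrant enters (2 > 0)
After High K: Entrant stays out (-2 < 0)
Incumbent: Low → 8−2=6, High → 14−7=7
Incumbent chooses High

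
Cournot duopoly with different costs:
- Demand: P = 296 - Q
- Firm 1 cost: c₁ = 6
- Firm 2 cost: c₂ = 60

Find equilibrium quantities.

q₁* = 114.67, q₂* = 60.67

Work:
Reaction: q₁ = (296 - 6 - q₂)/2
Reaction: q₂ = (296 - 60 - q₁)/2
Solve simultaneously:
q₁* = (296 - 2×6 + 60)/3 = 114.67
q₂* = (296 - 2×60 + 6)/3 = 60.67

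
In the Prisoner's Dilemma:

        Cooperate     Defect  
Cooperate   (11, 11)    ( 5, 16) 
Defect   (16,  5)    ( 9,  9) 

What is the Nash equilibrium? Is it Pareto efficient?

(Defect, Defect) is NE; not Pareto efficient

Work:
Defect dominates Cooperate for both players:
If P2 cooperates: Defect (16) > Cooperate (11)
If P2 defects: Defect (9) > Cooperate (5)
NE: (Defect, Defect) with payoff (9, 9)
But (Cooperate, Cooperate) = (11, 11) Pareto dominates (9, 9)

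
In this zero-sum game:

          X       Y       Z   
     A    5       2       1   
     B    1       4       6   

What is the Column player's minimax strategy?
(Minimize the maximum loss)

Column should play Y, value = 4

Work:
Column player minimizes Row's maximum payoff:
Column X: max payoff to Row = 5
Column Y: max payoff to Row = 4
Column Z: max payoff to Row = 6
Minimum is 4, achieved by column Y.
Minimax strategy: Y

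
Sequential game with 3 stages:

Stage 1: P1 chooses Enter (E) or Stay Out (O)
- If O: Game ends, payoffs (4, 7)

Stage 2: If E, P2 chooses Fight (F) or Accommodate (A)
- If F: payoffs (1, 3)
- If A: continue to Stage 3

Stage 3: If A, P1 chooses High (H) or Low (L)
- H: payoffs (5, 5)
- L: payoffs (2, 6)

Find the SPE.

SPE: (E, A, H); Outcome (5, 5)

Work:
Stage 3: P1 chooses H (5 vs 2)
Stage 2: P2: F->3, A->5 (anticipating H). Choose A
Stage 1: P1: O->4, E->5 (anticipating A, H). Choose E
SPE path: E -> A -> H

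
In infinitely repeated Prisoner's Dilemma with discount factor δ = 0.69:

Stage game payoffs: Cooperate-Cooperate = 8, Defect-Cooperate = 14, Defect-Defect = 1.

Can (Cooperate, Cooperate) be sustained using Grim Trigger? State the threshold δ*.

δ* = 0.4615; since δ = 0.69 ≥ 0.4615, cooperation can be sustained

Work:
For Grim Trigger:
Cooperate forever: 8/(1-δ)
Defect then punished: 14 + 1·δ/(1-δ)
Need: 8/(1-δ) ≥ 14 + 1·δ/(1-δ)
Solving: δ ≥ (T-R)/(T-P) = (14-8)/(14-1) = 0.4615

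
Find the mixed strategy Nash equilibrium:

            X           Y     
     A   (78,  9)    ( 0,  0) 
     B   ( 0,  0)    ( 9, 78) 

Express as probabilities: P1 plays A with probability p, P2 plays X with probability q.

p = 0.8966, q = 0.1034

Work:
Find probabilities that make opponent indifferent:
P2 chooses q to make P1 indifferent between A and B
P1 chooses p to make P2 indifferent between X and Y
Mixed NE: P1 plays (A: 0.8966, B: 0.1034), P2 plays (X: 0.1034, Y: 0.8966)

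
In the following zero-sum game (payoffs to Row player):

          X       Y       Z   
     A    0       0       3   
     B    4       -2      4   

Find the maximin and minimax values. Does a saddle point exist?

Maximin = 0, Minimax = 0, Saddle: True

Work:
Row minimums: [0, -2] → maximin = 0
Column maximums: [4, 0, 4] → minimax = 0
Saddle point exists! Game value = 0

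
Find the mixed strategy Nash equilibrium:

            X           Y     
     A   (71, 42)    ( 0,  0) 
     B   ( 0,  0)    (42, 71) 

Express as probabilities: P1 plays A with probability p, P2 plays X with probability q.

p = 0.6283, q = 0.3717

Work:
Find probabilities that make opponent indifferent:
P2 chooses q to make P1 indifferent between A and B
P1 chooses p to make P2 indifferent between X and Y
Mixed NE: P1 plays (A: 0.6283, B: 0.3717), P2 plays (X: 0.3717, Y: 0.6283)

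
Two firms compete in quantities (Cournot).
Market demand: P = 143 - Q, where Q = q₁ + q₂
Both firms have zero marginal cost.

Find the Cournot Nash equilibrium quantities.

q₁* = q₂* = 47.67; P* = 47.67

Work:
Profit: π_i = P·q_i = (a - q_i - q_j)·q_i
FOC: ∂π_i/∂q_i = a - 2q_i - q_j = 0
Reaction function: q_i = (143 - q_j)/2
Symmetry: q* = 143/3 = 47.67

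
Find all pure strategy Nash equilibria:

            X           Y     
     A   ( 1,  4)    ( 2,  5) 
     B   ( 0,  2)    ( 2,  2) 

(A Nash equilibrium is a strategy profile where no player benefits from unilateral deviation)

Nash equilibrium: (A, Y), (B, Y)

Work:
Best responses:
  P1 vs X: payoffs [1, 0] → best response A (payoff 1)
  P1 vs Y: payoffs [2, 2] → best response A/B (payoff 2)
  P2 vs A: payoffs [4, 5] → best response Y (payoff 5)
  P2 vs B: payoffs [2, 2] → best response X/Y (payoff 2)
Mutual best responses: (A,Y), (B,Y) → Nash equilibria.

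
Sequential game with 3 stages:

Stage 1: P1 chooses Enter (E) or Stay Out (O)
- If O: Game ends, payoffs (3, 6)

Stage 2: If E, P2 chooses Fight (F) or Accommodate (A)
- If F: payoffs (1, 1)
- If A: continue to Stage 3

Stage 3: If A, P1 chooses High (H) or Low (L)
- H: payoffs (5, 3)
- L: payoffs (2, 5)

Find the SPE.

SPE: (E, A, H); Outcome (5, 3)

Work:
Stage 3: P1 chooses H (5 vs 2)
Stage 2: P2: F->1, A->3 (anticipating H). Choose A
Stage 1: P1: O->3, E->5 (anticipating A, H). Choose E
SPE path: E -> A -> H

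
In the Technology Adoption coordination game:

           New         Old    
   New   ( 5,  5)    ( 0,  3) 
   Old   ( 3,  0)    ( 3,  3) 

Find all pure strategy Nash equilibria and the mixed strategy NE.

Pure NE: (New, New) and (Old, Old); Mixed NE: p = 0.6, q = 0.6

Work:
Check pure NE:
(New, New): (5, 5) - no unilateral deviation beneficial
(Old, Old): (3, 3) - no unilateral deviation beneficial
Mixed NE: P1 plays New with p = 0.6, P2 plays New with q = 0.6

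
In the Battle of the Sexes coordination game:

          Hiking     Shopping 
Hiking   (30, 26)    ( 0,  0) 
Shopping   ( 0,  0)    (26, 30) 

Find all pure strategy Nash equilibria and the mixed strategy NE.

Pure NE: (Hiking, Hiking) and (Shopping, Shopping); Mixed NE: p = 0.5357, q = 0.4643

Work:
Check pure NE:
(Hiking, Hiking): (30, 26) - no unilateral deviation beneficial
(Shopping, Shopping): (26, 30) - no unilateral deviation beneficial
Mixed NE: P1 plays Hiking with p = 0.5357, P2 plays Hiking with q = 0.4643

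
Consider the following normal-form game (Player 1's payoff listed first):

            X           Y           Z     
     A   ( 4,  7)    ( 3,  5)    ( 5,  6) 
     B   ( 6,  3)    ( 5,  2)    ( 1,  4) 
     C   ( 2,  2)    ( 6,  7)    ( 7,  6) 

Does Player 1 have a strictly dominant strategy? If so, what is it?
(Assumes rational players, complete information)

No strictly dominant strategy exists for Player 1

Work:
A strategy strictly dominates another if it gives a strictly higher payoff against every opponent action. Compare each pair of P1's strategies column-by-column:
  A vs B: [4 vs 6, 3 vs 5, 5 vs 1] → A does not strictly dominate B (column X: 4 ≤ 6)
  A vs C: [4 vs 2, 3 vs 6, 5 vs 7] → A does not strictly dominate C (column Y: 3 ≤ 6)
  B vs A: [6 vs 4, 5 vs 3, 1 vs 5] → B does not strictly dominate A (column Z: 1 ≤ 5)
  B vs C: [6 vs 2, 5 vs 6, 1 vs 7] → B does not strictly dominate C (column Y: 5 ≤ 6)
  C vs A: [2 vs 4, 6 vs 3, 7 vs 5] → C does not strictly dominate A (column X: 2 ≤ 4)
  C vs B: [2 vs 6, 6 vs 5, 7 vs 1] → C does not strictly dominate B (column X: 2 ≤ 6)
No single strategy strictly dominates all others → no strictly dominant strategy.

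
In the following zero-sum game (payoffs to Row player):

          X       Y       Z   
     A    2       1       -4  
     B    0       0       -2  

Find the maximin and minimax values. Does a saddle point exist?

Maximin = -2, Minimax = -2, Saddle: True

Work:
Row minimums: [-4, -2] → maximin = -2
Column maximums: [2, 1, -2] → minimax = -2
Saddle point exists! Game value = -2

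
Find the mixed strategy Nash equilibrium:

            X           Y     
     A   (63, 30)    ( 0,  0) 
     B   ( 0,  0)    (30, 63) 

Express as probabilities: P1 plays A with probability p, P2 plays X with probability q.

p = 0.6774, q = 0.3226

Work:
Find probabilities that make opponent indifferent:
P2 chooses q to make P1 indifferent between A and B
P1 chooses p to make P2 indifferent between X and Y
Mixed NE: P1 plays (A: 0.6774, B: 0.3226), P2 plays (X: 0.3226, Y: 0.6774)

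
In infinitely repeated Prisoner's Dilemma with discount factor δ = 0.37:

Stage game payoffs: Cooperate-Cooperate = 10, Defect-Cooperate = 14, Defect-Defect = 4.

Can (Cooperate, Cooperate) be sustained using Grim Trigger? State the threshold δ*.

δ* = 0.4; since δ = 0.37 < 0.4, cooperation cannot be sustained

Work:
For Grim Trigger:
Cooperate forever: 10/(1-δ)
Defect then punished: 14 + 4·δ/(1-δ)
Need: 10/(1-δ) ≥ 14 + 4·δ/(1-δ)
Solving: δ ≥ (T-R)/(T-P) = (14-10)/(14-4) = 0.4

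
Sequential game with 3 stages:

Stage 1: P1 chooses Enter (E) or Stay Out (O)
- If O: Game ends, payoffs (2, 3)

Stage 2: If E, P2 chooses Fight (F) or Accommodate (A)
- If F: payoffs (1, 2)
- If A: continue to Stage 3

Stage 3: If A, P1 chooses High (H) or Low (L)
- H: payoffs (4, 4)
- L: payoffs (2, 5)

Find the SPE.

SPE: (E, A, H); Outcome (4, 4)

Work:
Stage 3: P1 chooses H (4 vs 2)
Stage 2: P2: F->2, A->4 (anticipating H). Choose A
Stage 1: P1: O->2, E->4 (anticipating A, H). Choose E
SPE path: E -> A -> H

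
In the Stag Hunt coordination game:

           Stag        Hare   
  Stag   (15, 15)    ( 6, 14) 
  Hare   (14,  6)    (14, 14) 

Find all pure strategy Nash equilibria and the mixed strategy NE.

Pure NE: (Stag, Stag) and (Hare, Hare); Mixed NE: p = 0.8889, q = 0.8889

Work:
Check pure NE:
(Stag, Stag): (15, 15) - no unilateral deviation beneficial
(Hare, Hare): (14, 14) - no unilateral deviation beneficial
Mixed NE: P1 plays Stag with p = 0.8889, P2 plays Stag with q = 0.8889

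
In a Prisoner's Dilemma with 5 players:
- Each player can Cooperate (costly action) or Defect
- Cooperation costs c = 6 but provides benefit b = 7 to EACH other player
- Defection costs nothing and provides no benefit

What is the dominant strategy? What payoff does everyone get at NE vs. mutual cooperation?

Dominant: Defect; NE payoff = 0; Coop payoff = 22

Work:
Defect dominates (saves cost c = 6, benefit to others is external)
NE: All defect → everyone gets 0
If all cooperate: each receives (4)×7 - 6 = 22
Social dilemma: 22 > 0 but NE gives 0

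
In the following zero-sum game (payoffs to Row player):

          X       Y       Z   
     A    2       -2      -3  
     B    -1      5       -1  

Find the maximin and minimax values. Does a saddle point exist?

Maximin = -1, Minimax = -1, Saddle: True

Work:
Row minimums: [-3, -1] → maximin = -1
Column maximums: [2, 5, -1] → minimax = -1
Saddle point exists! Game value = -1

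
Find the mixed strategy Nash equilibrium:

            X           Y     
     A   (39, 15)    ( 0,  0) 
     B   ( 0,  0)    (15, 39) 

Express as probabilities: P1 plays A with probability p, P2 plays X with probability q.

p = 0.7222, q = 0.2778

Work:
Find probabilities that make opponent indifferent:
P2 chooses q to make P1 indifferent between A and B
P1 chooses p to make P2 indifferent between X and Y
Mixed NE: P1 plays (A: 0.7222, B: 0.2778), P2 plays (X: 0.2778, Y: 0.7222)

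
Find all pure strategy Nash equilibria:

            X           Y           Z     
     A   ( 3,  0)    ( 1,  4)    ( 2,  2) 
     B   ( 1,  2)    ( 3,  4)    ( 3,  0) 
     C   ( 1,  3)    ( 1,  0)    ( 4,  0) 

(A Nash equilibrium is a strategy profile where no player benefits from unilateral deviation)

Nash equilibrium: (B, Y)

Work:
Best responses:
  P1 vs X: payoffs [3, 1, 1] → best response A (payoff 3)
  P1 vs Y: payoffs [1, 3, 1] → best response B (payoff 3)
  P1 vs Z: payoffs [2, 3, 4] → best response C (payoff 4)
  P2 vs A: payoffs [0, 4, 2] → best response Y (payoff 4)
  P2 vs B: payoffs [2, 4, 0] → best response Y (payoff 4)
  P2 vs C: payoffs [3, 0, 0] → best response X (payoff 3)
Mutual best responses: (B,Y) → Nash equilibria.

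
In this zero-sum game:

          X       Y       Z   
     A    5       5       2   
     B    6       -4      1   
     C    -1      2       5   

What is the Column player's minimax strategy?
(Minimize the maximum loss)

Column should play Y or Z (all achieve the minimum), value = 5

Work:
Column player minimizes Row's maximum payoff:
Column X: max payoff to Row = 6
Column Y: max payoff to Row = 5
Column Z: max payoff to Row = 5
Minimum is 5, achieved by columns Y, Z (tied).
Each of Y or Z is a minimax strategy.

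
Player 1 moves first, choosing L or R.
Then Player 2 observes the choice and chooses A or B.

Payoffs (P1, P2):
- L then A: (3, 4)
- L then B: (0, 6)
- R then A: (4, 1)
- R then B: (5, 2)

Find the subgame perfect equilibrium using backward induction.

P1 plays R, P2 plays B after L and B after R; Payoff (5, 2)

Work:
Backward induction:
After L: P2 chooses B → P1 gets 0
After R: P2 chooses B → P1 gets 5
P1 chooses R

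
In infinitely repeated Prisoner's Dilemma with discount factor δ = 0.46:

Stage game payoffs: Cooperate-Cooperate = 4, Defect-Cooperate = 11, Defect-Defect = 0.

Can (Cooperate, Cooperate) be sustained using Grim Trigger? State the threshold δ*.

δ* = 0.6364; since δ = 0.46 < 0.6364, cooperation cannot be sustained

Work:
For Grim Trigger:
Cooperate forever: 4/(1-δ)
Defect then punished: 11 + 0·δ/(1-δ)
Need: 4/(1-δ) ≥ 11 + 0·δ/(1-δ)
Solving: δ ≥ (T-R)/(T-P) = (11-4)/(11-0) = 0.6364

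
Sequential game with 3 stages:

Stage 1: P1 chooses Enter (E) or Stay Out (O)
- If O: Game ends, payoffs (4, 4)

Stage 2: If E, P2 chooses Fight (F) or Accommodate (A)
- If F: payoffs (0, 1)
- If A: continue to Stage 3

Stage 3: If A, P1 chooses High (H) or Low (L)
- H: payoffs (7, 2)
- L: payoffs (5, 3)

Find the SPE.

SPE: (E, A, H); Outcome (7, 2)

Work:
Stage 3: P1 chooses H (7 vs 5)
Stage 2: P2: F->1, A->2 (anticipating H). Choose A
Stage 1: P1: O->4, E->7 (anticipating A, H). Choose E
SPE path: E -> A -> H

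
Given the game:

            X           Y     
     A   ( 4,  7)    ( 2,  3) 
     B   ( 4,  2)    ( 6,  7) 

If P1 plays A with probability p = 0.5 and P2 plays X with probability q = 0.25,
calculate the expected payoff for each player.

E[P1] = 4.0, E[P2] = 4.875

Work:
E[P1] = p·q·π₁(A,X) + p·(1-q)·π₁(A,Y) + (1-p)·q·π₁(B,X) + (1-p)·(1-q)·π₁(B,Y)
= 0.5·0.25·4 + 0.5·0.75·2 + 0.5·0.25·4 + 0.5·0.75·6
= 4.0

E[P2] = 4.875 (similar calculation)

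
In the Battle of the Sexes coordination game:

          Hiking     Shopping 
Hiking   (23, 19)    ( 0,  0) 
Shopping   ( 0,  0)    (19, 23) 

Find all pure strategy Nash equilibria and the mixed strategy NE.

Pure NE: (Hiking, Hiking) and (Shopping, Shopping); Mixed NE: p = 0.5476, q = 0.4524

Work:
Check pure NE:
(Hiking, Hiking): (23, 19) - no unilateral deviation beneficial
(Shopping, Shopping): (19, 23) - no unilateral deviation beneficial
Mixed NE: P1 plays Hiking with p = 0.5476, P2 plays Hiking with q = 0.4524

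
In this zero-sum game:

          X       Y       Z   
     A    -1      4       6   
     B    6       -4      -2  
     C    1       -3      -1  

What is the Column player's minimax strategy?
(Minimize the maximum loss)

Column should play Y, value = 4

Work:
Column player minimizes Row's maximum payoff:
Column X: max payoff to Row = 6
Column Y: max payoff to Row = 4
Column Z: max payoff to Row = 6
Minimum is 4, achieved by column Y.
Minimax strategy: Y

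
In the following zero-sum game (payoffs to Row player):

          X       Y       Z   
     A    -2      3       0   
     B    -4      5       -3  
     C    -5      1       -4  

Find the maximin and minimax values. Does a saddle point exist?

Maximin = -2, Minimax = -2, Saddle: True

Work:
Row minimums: [-2, -4, -5] → maximin = -2
Column maximums: [-2, 5, 0] → minimax = -2
Saddle point exists! Game value = -2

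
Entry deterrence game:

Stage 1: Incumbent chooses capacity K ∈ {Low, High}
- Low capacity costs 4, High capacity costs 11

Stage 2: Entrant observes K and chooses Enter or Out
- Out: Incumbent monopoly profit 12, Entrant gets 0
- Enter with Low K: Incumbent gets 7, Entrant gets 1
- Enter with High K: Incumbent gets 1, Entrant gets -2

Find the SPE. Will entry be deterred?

SPE: (Low, Enter|Low, Out|High); Entry not deterred. Incumbent net profit = 3, Entrant gets 1

Work:
After Low K: Entrant enters (1 > 0)
After High K: Entrant stays out (-2 < 0)
Incumbent: Low → 7−4=3, High → 12−11=1
Incumbent chooses Low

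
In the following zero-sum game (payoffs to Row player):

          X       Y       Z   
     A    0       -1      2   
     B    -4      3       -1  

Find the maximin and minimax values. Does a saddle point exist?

Maximin = -1, Minimax = 0, Saddle: False

Work:
Row minimums: [-1, -4] → maximin = -1
Column maximums: [0, 3, 2] → minimax = 0
No saddle point (maximin ≠ minimax). Mixed strategy needed.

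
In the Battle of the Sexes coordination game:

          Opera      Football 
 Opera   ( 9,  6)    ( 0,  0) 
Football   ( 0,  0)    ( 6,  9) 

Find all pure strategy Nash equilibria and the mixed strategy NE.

Pure NE: (Opera, Opera) and (Football, Football); Mixed NE: p = 0.6, q = 0.4

Work:
Check pure NE:
(Opera, Opera): (9, 6) - no unilateral deviation beneficial
(Football, Football): (6, 9) - no unilateral deviation beneficial
Mixed NE: P1 plays Opera with p = 0.6, P2 plays Opera with q = 0.4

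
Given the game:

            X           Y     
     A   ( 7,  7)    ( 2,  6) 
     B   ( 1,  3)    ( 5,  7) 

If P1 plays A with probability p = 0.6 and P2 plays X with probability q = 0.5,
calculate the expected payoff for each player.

E[P1] = 3.9, E[P2] = 5.9

Work:
E[P1] = p·q·π₁(A,X) + p·(1-q)·π₁(A,Y) + (1-p)·q·π₁(B,X) + (1-p)·(1-q)·π₁(B,Y)
= 0.6·0.5·7 + 0.6·0.5·2 + 0.4·0.5·1 + 0.4·0.5·5
= 3.9

E[P2] = 5.9 (similar calculation)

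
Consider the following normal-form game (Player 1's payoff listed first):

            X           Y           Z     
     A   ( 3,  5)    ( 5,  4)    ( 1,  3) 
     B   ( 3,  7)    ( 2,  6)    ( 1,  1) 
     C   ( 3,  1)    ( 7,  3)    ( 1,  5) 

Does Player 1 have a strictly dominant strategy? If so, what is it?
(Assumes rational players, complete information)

No strictly dominant strategy exists for Player 1

Work:
A strategy strictly dominates another if it gives a strictly higher payoff against every opponent action. Compare each pair of P1's strategies column-by-column:
  A vs B: [3 vs 3, 5 vs 2, 1 vs 1] → A does not strictly dominate B (column X: 3 ≤ 3)
  A vs C: [3 vs 3, 5 vs 7, 1 vs 1] → A does not strictly dominate C (column X: 3 ≤ 3)
  B vs A: [3 vs 3, 2 vs 5, 1 vs 1] → B does not strictly dominate A (column X: 3 ≤ 3)
  B vs C: [3 vs 3, 2 vs 7, 1 vs 1] → B does not strictly dominate C (column X: 3 ≤ 3)
  C vs A: [3 vs 3, 7 vs 5, 1 vs 1] → C does not strictly dominate A (column X: 3 ≤ 3)
  C vs B: [3 vs 3, 7 vs 2, 1 vs 1] → C does not strictly dominate B (column X: 3 ≤ 3)
No single strategy strictly dominates all others → no strictly dominant strategy.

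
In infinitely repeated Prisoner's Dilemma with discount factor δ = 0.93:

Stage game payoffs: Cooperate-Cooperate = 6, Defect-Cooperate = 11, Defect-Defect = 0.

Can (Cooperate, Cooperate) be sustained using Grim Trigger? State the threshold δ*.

δ* = 0.4545; since δ = 0.93 ≥ 0.4545, cooperation can be sustained

Work:
For Grim Trigger:
Cooperate forever: 6/(1-δ)
Defect then punished: 11 + 0·δ/(1-δ)
Need: 6/(1-δ) ≥ 11 + 0·δ/(1-δ)
Solving: δ ≥ (T-R)/(T-P) = (11-6)/(11-0) = 0.4545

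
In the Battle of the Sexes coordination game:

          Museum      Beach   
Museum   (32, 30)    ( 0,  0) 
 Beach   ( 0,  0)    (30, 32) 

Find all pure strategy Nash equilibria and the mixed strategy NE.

Pure NE: (Museum, Museum) and (Beach, Beach); Mixed NE: p = 0.5161, q = 0.4839

Work:
Check pure NE:
(Museum, Museum): (32, 30) - no unilateral deviation beneficial
(Beach, Beach): (30, 32) - no unilateral deviation beneficial
Mixed NE: P1 plays Museum with p = 0.5161, P2 plays Museum with q = 0.4839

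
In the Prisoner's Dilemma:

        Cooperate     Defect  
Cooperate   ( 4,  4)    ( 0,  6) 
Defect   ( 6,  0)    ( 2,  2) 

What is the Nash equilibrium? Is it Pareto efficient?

(Defect, Defect) is NE; not Pareto efficient

Work:
Defect dominates Cooperate for both players:
If P2 cooperates: Defect (6) > Cooperate (4)
If P2 defects: Defect (2) > Cooperate (0)
NE: (Defect, Defect) with payoff (2, 2)
But (Cooperate, Cooperate) = (4, 4) Pareto dominates (2, 2)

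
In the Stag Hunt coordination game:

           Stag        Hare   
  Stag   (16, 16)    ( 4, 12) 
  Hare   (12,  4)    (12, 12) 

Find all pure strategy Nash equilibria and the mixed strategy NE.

Pure NE: (Stag, Stag) and (Hare, Hare); Mixed NE: p = 0.6667, q = 0.6667

Work:
Check pure NE:
(Stag, Stag): (16, 16) - no unilateral deviation beneficial
(Hare, Hare): (12, 12) - no unilateral deviation beneficial
Mixed NE: P1 plays Stag with p = 0.6667, P2 plays Stag with q = 0.6667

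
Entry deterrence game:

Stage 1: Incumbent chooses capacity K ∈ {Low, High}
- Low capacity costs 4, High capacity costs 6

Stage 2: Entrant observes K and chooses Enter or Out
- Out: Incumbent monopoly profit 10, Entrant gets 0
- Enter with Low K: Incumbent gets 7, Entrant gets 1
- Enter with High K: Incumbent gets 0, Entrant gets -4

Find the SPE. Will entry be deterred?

SPE: (High, Enter|Low, Out|High); Entry deterred. Incumbent net profit = 4

Work:
After Low K: Entrant enters (1 > 0)
After High K: Entrant stays out (-4 < 0)
Incumbent: Low → 7−4=3, High → 10−6=4
Incumbent chooses High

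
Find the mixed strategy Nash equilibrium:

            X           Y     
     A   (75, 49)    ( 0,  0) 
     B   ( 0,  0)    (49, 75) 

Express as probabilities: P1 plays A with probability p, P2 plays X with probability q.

p = 0.6048, q = 0.3952

Work:
Find probabilities that make opponent indifferent:
P2 chooses q to make P1 indifferent between A and B
P1 chooses p to make P2 indifferent between X and Y
Mixed NE: P1 plays (A: 0.6048, B: 0.3952), P2 plays (X: 0.3952, Y: 0.6048)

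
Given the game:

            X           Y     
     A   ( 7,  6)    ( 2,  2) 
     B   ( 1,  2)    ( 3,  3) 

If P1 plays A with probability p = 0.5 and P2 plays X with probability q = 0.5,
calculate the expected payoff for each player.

E[P1] = 3.25, E[P2] = 3.25

Work:
E[P1] = p·q·π₁(A,X) + p·(1-q)·π₁(A,Y) + (1-p)·q·π₁(B,X) + (1-p)·(1-q)·π₁(B,Y)
= 0.5·0.5·7 + 0.5·0.5·2 + 0.5·0.5·1 + 0.5·0.5·3
= 3.25

E[P2] = 3.25 (similar calculation)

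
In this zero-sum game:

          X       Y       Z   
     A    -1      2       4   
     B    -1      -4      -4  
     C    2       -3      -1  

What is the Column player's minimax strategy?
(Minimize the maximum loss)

Column should play X or Y (all achieve the minimum), value = 2

Work:
Column player minimizes Row's maximum payoff:
Column X: max payoff to Row = 2
Column Y: max payoff to Row = 2
Column Z: max payoff to Row = 4
Minimum is 2, achieved by columns X, Y (tied).
Each of X or Y is a minimax strategy.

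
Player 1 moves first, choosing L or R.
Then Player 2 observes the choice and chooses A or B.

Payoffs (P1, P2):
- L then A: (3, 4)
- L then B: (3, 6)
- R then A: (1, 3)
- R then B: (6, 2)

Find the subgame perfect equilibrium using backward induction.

P1 plays L, P2 plays B after L and A after R; Payoff (3, 6)

Work:
Backward induction:
After L: P2 chooses B → P1 gets 3
After R: P2 chooses A → P1 gets 1
P1 chooses L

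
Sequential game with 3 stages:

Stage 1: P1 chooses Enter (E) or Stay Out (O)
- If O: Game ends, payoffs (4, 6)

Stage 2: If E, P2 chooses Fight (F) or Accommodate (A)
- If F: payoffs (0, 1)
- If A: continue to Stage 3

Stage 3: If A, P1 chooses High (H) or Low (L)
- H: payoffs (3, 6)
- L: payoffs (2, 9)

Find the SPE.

SPE: (O, A, H); Outcome (4, 6)

Work:
Stage 3: P1 chooses H (3 vs 2)
Stage 2: P2: F->1, A->6 (anticipating H). Choose A
Stage 1: P1: O->4, E->3 (anticipating A, H). Choose O
SPE path: O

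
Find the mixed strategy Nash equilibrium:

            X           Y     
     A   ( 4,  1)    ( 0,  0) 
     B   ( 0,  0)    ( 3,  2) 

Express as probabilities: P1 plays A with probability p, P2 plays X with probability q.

p = 0.6667, q = 0.4286

Work:
Find probabilities that make opponent indifferent:
P2 chooses q to make P1 indifferent between A and B
P1 chooses p to make P2 indifferent between X and Y
Mixed NE: P1 plays (A: 0.6667, B: 0.3333), P2 plays (X: 0.4286, Y: 0.5714)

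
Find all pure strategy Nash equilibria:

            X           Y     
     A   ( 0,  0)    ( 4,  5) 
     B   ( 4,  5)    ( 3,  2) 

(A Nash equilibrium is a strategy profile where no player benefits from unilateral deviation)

Nash equilibrium: (A, Y), (B, X)

Work:
Best responses:
  P1 vs X: payoffs [0, 4] → best response B (payoff 4)
  P1 vs Y: payoffs [4, 3] → best response A (payoff 4)
  P2 vs A: payoffs [0, 5] → best response Y (payoff 5)
  P2 vs B: payoffs [5, 2] → best response X (payoff 5)
Mutual best responses: (A,Y), (B,X) → Nash equilibria.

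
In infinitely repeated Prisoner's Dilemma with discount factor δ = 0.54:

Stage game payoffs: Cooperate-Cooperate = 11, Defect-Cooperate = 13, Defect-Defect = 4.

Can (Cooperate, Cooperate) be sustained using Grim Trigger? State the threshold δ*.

δ* = 0.2222; since δ = 0.54 ≥ 0.2222, cooperation can be sustained

Work:
For Grim Trigger:
Cooperate forever: 11/(1-δ)
Defect then punished: 13 + 4·δ/(1-δ)
Need: 11/(1-δ) ≥ 13 + 4·δ/(1-δ)
Solving: δ ≥ (T-R)/(T-P) = (13-11)/(13-4) = 0.2222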